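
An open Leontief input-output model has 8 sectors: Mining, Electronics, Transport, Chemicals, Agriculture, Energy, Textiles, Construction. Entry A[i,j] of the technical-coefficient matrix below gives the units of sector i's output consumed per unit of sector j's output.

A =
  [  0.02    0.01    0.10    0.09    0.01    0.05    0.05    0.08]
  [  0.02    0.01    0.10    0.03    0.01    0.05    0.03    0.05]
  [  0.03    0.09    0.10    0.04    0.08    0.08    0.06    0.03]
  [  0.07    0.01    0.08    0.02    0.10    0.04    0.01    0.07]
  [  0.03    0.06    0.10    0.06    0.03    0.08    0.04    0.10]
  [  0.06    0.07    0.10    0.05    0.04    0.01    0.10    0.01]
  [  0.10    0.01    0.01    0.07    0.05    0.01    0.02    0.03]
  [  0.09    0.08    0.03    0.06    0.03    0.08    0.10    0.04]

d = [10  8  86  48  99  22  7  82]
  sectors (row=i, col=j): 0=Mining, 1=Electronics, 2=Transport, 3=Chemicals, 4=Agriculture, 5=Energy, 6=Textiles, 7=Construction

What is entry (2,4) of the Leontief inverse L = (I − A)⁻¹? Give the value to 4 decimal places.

Form M = I − A:
  [  0.98   -0.01   -0.10   -0.09   -0.01   -0.05   -0.05   -0.08]
  [ -0.02    0.99   -0.10   -0.03   -0.01   -0.05   -0.03   -0.05]
  [ -0.03   -0.09    0.90   -0.04   -0.08   -0.08   -0.06   -0.03]
  [ -0.07   -0.01   -0.08    0.98   -0.10   -0.04   -0.01   -0.07]
  [ -0.03   -0.06   -0.10   -0.06    0.97   -0.08   -0.04   -0.10]
  [ -0.06   -0.07   -0.10   -0.05   -0.04    0.99   -0.10   -0.01]
  [ -0.10   -0.01   -0.01   -0.07   -0.05   -0.01    0.98   -0.03]
  [ -0.09   -0.08   -0.03   -0.06   -0.03   -0.08   -0.10    0.96]
Leontief inverse L = M⁻¹:
  [  1.0614    0.0452    0.1541    0.1259    0.0488    0.0874    0.0888    0.1136]
  [  0.0485    1.0384    0.1418    0.0571    0.0374    0.0782    0.0605    0.0733]
  [  0.0734    0.1313    1.1722    0.0844    0.1203    0.1251    0.1055    0.0729]
  [  0.1052    0.0475    0.1391    1.0597    0.1317    0.0817    0.0510    0.1090]
  [  0.0772    0.1032    0.1680    0.1041    1.0715    0.1257    0.0893    0.1404]
  [  0.0977    0.1001    0.1578    0.0890    0.0758    1.0478    0.1335    0.0478]
  [  0.1262    0.0297    0.0522    0.0995    0.0735    0.0376    1.0451    0.0616]
  [  0.1361    0.1125    0.0954    0.1065    0.0671    0.1189    0.1426    1.0823]
Total output x = L · d:
  x_0 = 1.0614·10 + 0.0452·8 + 0.1541·86 + 0.1259·48 + 0.0488·99 + 0.0874·22 + 0.0888·7 + 0.1136·82 = 46.9527
  x_1 = 0.0485·10 + 1.0384·8 + 0.1418·86 + 0.0571·48 + 0.0374·99 + 0.0782·22 + 0.0605·7 + 0.0733·82 = 35.5871
  x_2 = 0.0734·10 + 0.1313·8 + 1.1722·86 + 0.0844·48 + 0.1203·99 + 0.1251·22 + 0.1055·7 + 0.0729·82 = 128.0251
  x_3 = 0.1052·10 + 0.0475·8 + 0.1391·86 + 1.0597·48 + 0.1317·99 + 0.0817·22 + 0.0510·7 + 0.1090·82 = 88.3890
  x_4 = 0.0772·10 + 0.1032·8 + 0.1680·86 + 0.1041·48 + 1.0715·99 + 0.1257·22 + 0.0893·7 + 0.1404·82 = 142.0207
  x_5 = 0.0977·10 + 0.1001·8 + 0.1578·86 + 0.0890·48 + 0.0758·99 + 1.0478·22 + 0.1335·7 + 0.0478·82 = 55.0304
  x_6 = 0.1262·10 + 0.0297·8 + 0.0522·86 + 0.0995·48 + 0.0735·99 + 0.0376·22 + 1.0451·7 + 0.0616·82 = 31.2322
  x_7 = 0.1361·10 + 0.1125·8 + 0.0954·86 + 0.1065·48 + 0.0671·99 + 0.1189·22 + 0.1426·7 + 1.0823·82 = 114.5865

L[2,4] = 0.1203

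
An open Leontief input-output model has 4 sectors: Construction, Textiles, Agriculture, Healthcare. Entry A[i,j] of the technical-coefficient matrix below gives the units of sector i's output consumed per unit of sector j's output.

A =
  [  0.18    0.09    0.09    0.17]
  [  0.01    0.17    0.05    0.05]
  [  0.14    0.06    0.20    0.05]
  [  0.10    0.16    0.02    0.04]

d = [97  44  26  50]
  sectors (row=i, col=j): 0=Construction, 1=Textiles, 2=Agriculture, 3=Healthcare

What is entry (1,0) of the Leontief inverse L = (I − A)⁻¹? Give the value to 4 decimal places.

Form M = I − A:
  [  0.82   -0.09   -0.09   -0.17]
  [ -0.01    0.83   -0.05   -0.05]
  [ -0.14   -0.06    0.80   -0.05]
  [ -0.10   -0.16   -0.02    0.96]
Leontief inverse L = M⁻¹:
  [  1.2796    0.1978    0.1624    0.2454]
  [  0.0383    1.2295    0.0830    0.0751]
  [  0.2358    0.1411    1.2883    0.1162]
  [  0.1446    0.2285    0.0576    1.0822]
Total output x = L · d:
  x_0 = 1.2796·97 + 0.1978·44 + 0.1624·26 + 0.2454·50 = 149.3135
  x_1 = 0.0383·97 + 1.2295·44 + 0.0830·26 + 0.0751·50 = 63.7311
  x_2 = 0.2358·97 + 0.1411·44 + 1.2883·26 + 0.1162·50 = 68.3899
  x_3 = 0.1446·97 + 0.2285·44 + 0.0576·26 + 1.0822·50 = 79.6835

L[1,0] = 0.0383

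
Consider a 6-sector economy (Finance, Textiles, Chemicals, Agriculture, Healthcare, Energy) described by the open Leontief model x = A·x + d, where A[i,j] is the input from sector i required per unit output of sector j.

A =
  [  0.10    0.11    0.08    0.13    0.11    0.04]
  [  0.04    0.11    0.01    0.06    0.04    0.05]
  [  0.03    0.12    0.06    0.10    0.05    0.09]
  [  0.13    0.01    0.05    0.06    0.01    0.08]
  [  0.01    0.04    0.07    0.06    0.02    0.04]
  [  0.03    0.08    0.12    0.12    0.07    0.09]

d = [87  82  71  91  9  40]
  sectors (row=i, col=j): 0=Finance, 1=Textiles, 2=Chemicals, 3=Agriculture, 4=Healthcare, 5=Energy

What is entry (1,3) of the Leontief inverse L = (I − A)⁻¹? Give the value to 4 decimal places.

Form M = I − A:
  [  0.90   -0.11   -0.08   -0.13   -0.11   -0.04]
  [ -0.04    0.89   -0.01   -0.06   -0.04   -0.05]
  [ -0.03   -0.12    0.94   -0.10   -0.05   -0.09]
  [ -0.13   -0.01   -0.05    0.94   -0.01   -0.08]
  [ -0.01   -0.04   -0.07   -0.06    0.98   -0.04]
  [ -0.03   -0.08   -0.12   -0.12   -0.07    0.91]
Leontief inverse L = M⁻¹:
  [  1.1588    0.1797    0.1357    0.2086    0.1536    0.0993]
  [  0.0705    1.1489    0.0388    0.1017    0.0637    0.0818]
  [  0.0737    0.1762    1.1047    0.1622    0.0835    0.1401]
  [  0.1720    0.0594    0.0937    1.1197    0.0466    0.1206]
  [  0.0337    0.0708    0.0947    0.0943    1.0378    0.0686]
  [  0.0794    0.1434    0.1732    0.1921    0.1076    1.1490]
Total output x = L · d:
  x_0 = 1.1588·87 + 0.1797·82 + 0.1357·71 + 0.2086·91 + 0.1536·9 + 0.0993·40 = 149.5285
  x_1 = 0.0705·87 + 1.1489·82 + 0.0388·71 + 0.1017·91 + 0.0637·9 + 0.0818·40 = 116.1990
  x_2 = 0.0737·87 + 0.1762·82 + 1.1047·71 + 0.1622·91 + 0.0835·9 + 0.1401·40 = 120.4078
  x_3 = 0.1720·87 + 0.0594·82 + 0.0937·71 + 1.1197·91 + 0.0466·9 + 0.1206·40 = 133.6305
  x_4 = 0.0337·87 + 0.0708·82 + 0.0947·71 + 0.0943·91 + 1.0378·9 + 0.0686·40 = 36.1273
  x_5 = 0.0794·87 + 0.1434·82 + 0.1732·71 + 0.1921·91 + 0.1076·9 + 1.1490·40 = 95.3794

L[1,3] = 0.1017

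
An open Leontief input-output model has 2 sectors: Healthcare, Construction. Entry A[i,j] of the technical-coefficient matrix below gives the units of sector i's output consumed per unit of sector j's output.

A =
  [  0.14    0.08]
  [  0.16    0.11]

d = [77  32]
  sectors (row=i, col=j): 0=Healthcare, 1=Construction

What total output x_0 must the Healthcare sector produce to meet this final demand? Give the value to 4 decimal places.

94.4592

Form M = I − A:
  [  0.86   -0.08]
  [ -0.16    0.89]
Leontief inverse L = M⁻¹:
  [  1.1826    0.1063]
  [  0.2126    1.1427]
Total output x = L · d:
  x_0 = 1.1826·77 + 0.1063·32 = 94.4592
  x_1 = 0.2126·77 + 1.1427·32 = 52.9365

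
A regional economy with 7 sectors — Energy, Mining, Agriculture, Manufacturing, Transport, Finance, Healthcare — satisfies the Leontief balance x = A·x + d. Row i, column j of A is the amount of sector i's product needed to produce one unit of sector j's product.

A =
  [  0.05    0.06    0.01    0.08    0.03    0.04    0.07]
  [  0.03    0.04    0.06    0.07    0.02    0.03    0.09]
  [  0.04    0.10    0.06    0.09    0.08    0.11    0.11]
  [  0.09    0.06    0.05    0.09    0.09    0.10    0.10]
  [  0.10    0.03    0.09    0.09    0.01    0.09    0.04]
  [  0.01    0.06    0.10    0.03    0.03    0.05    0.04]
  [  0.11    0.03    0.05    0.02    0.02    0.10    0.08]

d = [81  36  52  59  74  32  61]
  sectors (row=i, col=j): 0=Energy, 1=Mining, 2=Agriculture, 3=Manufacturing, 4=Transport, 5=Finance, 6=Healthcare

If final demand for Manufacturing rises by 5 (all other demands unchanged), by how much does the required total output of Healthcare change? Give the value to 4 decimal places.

Form M = I − A:
  [  0.95   -0.06   -0.01   -0.08   -0.03   -0.04   -0.07]
  [ -0.03    0.96   -0.06   -0.07   -0.02   -0.03   -0.09]
  [ -0.04   -0.10    0.94   -0.09   -0.08   -0.11   -0.11]
  [ -0.09   -0.06   -0.05    0.91   -0.09   -0.10   -0.10]
  [ -0.10   -0.03   -0.09   -0.09    0.99   -0.09   -0.04]
  [ -0.01   -0.06   -0.10   -0.03   -0.03    0.95   -0.04]
  [ -0.11   -0.03   -0.05   -0.02   -0.02   -0.10    0.92]
Leontief inverse L = M⁻¹:
  [  1.0884    0.0904    0.0438    0.1176    0.0539    0.0834    0.1157]
  [  0.0700    1.0734    0.0952    0.1084    0.0465    0.0783    0.1389]
  [  0.1032    0.1545    1.1244    0.1544    0.1206    0.1868    0.1876]
  [  0.1534    0.1137    0.1106    1.1545    0.1297    0.1751    0.1748]
  [  0.1453    0.0774    0.1356    0.1428    1.0466    0.1492    0.1023]
  [  0.0425    0.0939    0.1364    0.0679    0.0553    1.0946    0.0861]
  [  0.1491    0.0686    0.0896    0.0616    0.0461    0.1487    1.1309]
Total output x = L · d:
  x_0 = 1.0884·81 + 0.0904·36 + 0.0438·52 + 0.1176·59 + 0.0539·74 + 0.0834·32 + 0.1157·61 = 114.3462
  x_1 = 0.0700·81 + 1.0734·36 + 0.0952·52 + 0.1084·59 + 0.0465·74 + 0.0783·32 + 0.1389·61 = 70.0796
  x_2 = 0.1032·81 + 0.1545·36 + 1.1244·52 + 0.1544·59 + 0.1206·74 + 0.1868·32 + 0.1876·61 = 107.8455
  x_3 = 0.1534·81 + 0.1137·36 + 0.1106·52 + 1.1545·59 + 0.1297·74 + 0.1751·32 + 0.1748·61 = 116.2433
  x_4 = 0.1453·81 + 0.0774·36 + 0.1356·52 + 0.1428·59 + 1.0466·74 + 0.1492·32 + 0.1023·61 = 118.4958
  x_5 = 0.0425·81 + 0.0939·36 + 0.1364·52 + 0.0679·59 + 0.0553·74 + 1.0946·32 + 0.0861·61 = 62.2893
  x_6 = 0.1491·81 + 0.0686·36 + 0.0896·52 + 0.0616·59 + 0.0461·74 + 0.1487·32 + 1.1309·61 = 99.9961
Δx_6 = L[6,3] · Δd_3 = 0.0616 · 5 = 0.3078

0.3078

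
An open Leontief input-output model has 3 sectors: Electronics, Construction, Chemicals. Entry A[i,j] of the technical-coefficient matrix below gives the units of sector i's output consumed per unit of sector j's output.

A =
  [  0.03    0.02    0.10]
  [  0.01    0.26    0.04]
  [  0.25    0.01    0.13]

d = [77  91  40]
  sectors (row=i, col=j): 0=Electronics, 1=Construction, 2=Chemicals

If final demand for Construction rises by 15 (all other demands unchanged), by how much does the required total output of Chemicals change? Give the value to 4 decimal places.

Form M = I − A:
  [  0.97   -0.02   -0.10]
  [ -0.01    0.74   -0.04]
  [ -0.25   -0.01    0.87]
Leontief inverse L = M⁻¹:
  [  1.0631    0.0304    0.1236]
  [  0.0309    1.3531    0.0658]
  [  0.3058    0.0243    1.1857]
Total output x = L · d:
  x_0 = 1.0631·77 + 0.0304·91 + 0.1236·40 = 89.5686
  x_1 = 0.0309·77 + 1.3531·91 + 0.0658·40 = 128.1395
  x_2 = 0.3058·77 + 0.0243·91 + 1.1857·40 = 73.1880
Δx_2 = L[2,1] · Δd_1 = 0.0243 · 15 = 0.3643

0.3643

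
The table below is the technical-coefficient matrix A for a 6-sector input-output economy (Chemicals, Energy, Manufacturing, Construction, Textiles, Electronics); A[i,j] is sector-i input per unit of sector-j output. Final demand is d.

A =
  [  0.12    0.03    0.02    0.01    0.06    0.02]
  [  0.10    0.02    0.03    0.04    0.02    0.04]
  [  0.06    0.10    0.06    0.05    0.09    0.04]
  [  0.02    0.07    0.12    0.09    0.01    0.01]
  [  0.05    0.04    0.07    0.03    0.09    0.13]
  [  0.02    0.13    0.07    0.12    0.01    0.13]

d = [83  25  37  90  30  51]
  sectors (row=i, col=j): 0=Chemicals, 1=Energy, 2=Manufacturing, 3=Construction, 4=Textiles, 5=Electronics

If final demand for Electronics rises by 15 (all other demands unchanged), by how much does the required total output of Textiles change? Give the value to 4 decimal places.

Form M = I − A:
  [  0.88   -0.03   -0.02   -0.01   -0.06   -0.02]
  [ -0.10    0.98   -0.03   -0.04   -0.02   -0.04]
  [ -0.06   -0.10    0.94   -0.05   -0.09   -0.04]
  [ -0.02   -0.07   -0.12    0.91   -0.01   -0.01]
  [ -0.05   -0.04   -0.07   -0.03    0.91   -0.13]
  [ -0.02   -0.13   -0.07   -0.12   -0.01    0.87]
Leontief inverse L = M⁻¹:
  [  1.1509    0.0500    0.0386    0.0253    0.0815    0.0430]
  [  0.1268    1.0431    0.0508    0.0591    0.0376    0.0595]
  [  0.1005    0.1359    1.0954    0.0815    0.1197    0.0777]
  [  0.0499    0.1022    0.1517    1.1174    0.0332    0.0306]
  [  0.0870    0.0886    0.1106    0.0715    1.1203    0.1794]
  [  0.0614    0.1831    0.1188    0.1709    0.0346    1.1718]
Total output x = L · d:
  x_0 = 1.1509·83 + 0.0500·25 + 0.0386·37 + 0.0253·90 + 0.0815·30 + 0.0430·51 = 105.1189
  x_1 = 0.1268·83 + 1.0431·25 + 0.0508·37 + 0.0591·90 + 0.0376·30 + 0.0595·51 = 47.9680
  x_2 = 0.1005·83 + 0.1359·25 + 1.0954·37 + 0.0815·90 + 0.1197·30 + 0.0777·51 = 67.1600
  x_3 = 0.0499·83 + 0.1022·25 + 0.1517·37 + 1.1174·90 + 0.0332·30 + 0.0306·51 = 115.4385
  x_4 = 0.0870·83 + 0.0886·25 + 0.1106·37 + 0.0715·90 + 1.1203·30 + 0.1794·51 = 62.7162
  x_5 = 0.0614·83 + 0.1831·25 + 0.1188·37 + 0.1709·90 + 0.0346·30 + 1.1718·51 = 90.2520
Δx_4 = L[4,5] · Δd_5 = 0.1794 · 15 = 2.6906

2.6906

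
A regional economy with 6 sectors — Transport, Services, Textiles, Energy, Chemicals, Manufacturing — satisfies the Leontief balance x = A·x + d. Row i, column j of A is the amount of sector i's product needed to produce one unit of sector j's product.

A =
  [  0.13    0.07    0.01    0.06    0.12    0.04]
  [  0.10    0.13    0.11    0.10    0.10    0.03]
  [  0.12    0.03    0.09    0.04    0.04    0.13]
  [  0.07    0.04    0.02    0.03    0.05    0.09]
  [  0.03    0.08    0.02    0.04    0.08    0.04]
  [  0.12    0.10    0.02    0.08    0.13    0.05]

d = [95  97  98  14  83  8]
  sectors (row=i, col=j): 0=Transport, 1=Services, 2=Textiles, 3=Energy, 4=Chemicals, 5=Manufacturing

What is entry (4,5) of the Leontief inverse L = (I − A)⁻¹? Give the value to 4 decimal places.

L[4,5] = 0.0670

Form M = I − A:
  [  0.87   -0.07   -0.01   -0.06   -0.12   -0.04]
  [ -0.10    0.87   -0.11   -0.10   -0.10   -0.03]
  [ -0.12   -0.03    0.91   -0.04   -0.04   -0.13]
  [ -0.07   -0.04   -0.02    0.97   -0.05   -0.09]
  [ -0.03   -0.08   -0.02   -0.04    0.92   -0.04]
  [ -0.12   -0.10   -0.02   -0.08   -0.13    0.95]
Leontief inverse L = M⁻¹:
  [  1.1946    0.1282    0.0367    0.1027    0.1878    0.0770]
  [  0.1917    1.2048    0.1572    0.1576    0.1841    0.0903]
  [  0.2003    0.0897    1.1203    0.0872    0.1144    0.1776]
  [  0.1202    0.0827    0.0395    1.0624    0.1008    0.1180]
  [  0.0737    0.1218    0.0433    0.0708    1.1250    0.0670]
  [  0.1955    0.1685    0.0540    0.1306    0.2079    1.0947]
Total output x = L · d:
  x_0 = 1.1946·95 + 0.1282·97 + 0.0367·98 + 0.1027·14 + 0.1878·83 + 0.0770·8 = 147.1640
  x_1 = 0.1917·95 + 1.2048·97 + 0.1572·98 + 0.1576·14 + 0.1841·83 + 0.0903·8 = 168.6961
  x_2 = 0.2003·95 + 0.0897·97 + 1.1203·98 + 0.0872·14 + 0.1144·83 + 0.1776·8 = 149.6555
  x_3 = 0.1202·95 + 0.0827·97 + 0.0395·98 + 1.0624·14 + 0.1008·83 + 0.1180·8 = 47.4907
  x_4 = 0.0737·95 + 0.1218·97 + 0.0433·98 + 0.0708·14 + 1.1250·83 + 0.0670·8 = 117.9628
  x_5 = 0.1955·95 + 0.1685·97 + 0.0540·98 + 0.1306·14 + 0.2079·83 + 1.0947·8 = 68.0598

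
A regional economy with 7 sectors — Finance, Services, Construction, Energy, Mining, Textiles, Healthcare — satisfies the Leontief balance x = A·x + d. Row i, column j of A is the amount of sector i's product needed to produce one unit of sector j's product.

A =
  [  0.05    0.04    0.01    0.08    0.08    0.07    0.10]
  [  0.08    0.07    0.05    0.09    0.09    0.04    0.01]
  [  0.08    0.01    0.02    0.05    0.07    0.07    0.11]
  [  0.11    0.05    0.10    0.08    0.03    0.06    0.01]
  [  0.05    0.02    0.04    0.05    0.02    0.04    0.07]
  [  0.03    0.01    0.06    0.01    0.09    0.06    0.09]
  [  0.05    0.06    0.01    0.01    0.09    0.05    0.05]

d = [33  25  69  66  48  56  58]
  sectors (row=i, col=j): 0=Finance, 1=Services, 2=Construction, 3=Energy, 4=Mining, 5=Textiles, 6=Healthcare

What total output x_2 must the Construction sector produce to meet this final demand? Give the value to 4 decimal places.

102.2389

Form M = I − A:
  [  0.95   -0.04   -0.01   -0.08   -0.08   -0.07   -0.10]
  [ -0.08    0.93   -0.05   -0.09   -0.09   -0.04   -0.01]
  [ -0.08   -0.01    0.98   -0.05   -0.07   -0.07   -0.11]
  [ -0.11   -0.05   -0.10    0.92   -0.03   -0.06   -0.01]
  [ -0.05   -0.02   -0.04   -0.05    0.98   -0.04   -0.07]
  [ -0.03   -0.01   -0.06   -0.01   -0.09    0.94   -0.09]
  [ -0.05   -0.06   -0.01   -0.01   -0.09   -0.05    0.95]
Leontief inverse L = M⁻¹:
  [  1.0919    0.0664    0.0391    0.1130    0.1242    0.1070    0.1407]
  [  0.1266    1.0958    0.0814    0.1313    0.1329    0.0790    0.0529]
  [  0.1173    0.0340    1.0441    0.0792    0.1135    0.1060    0.1528]
  [  0.1576    0.0751    0.1299    1.1211    0.0783    0.1027    0.0597]
  [  0.0792    0.0377    0.0582    0.0727    1.0520    0.0666    0.1001]
  [  0.0605    0.0279    0.0785    0.0323    0.1260    1.0896    0.1286]
  [  0.0791    0.0789    0.0292    0.0355    0.1232    0.0765    1.0819]
Total output x = L · d:
  x_0 = 1.0919·33 + 0.0664·25 + 0.0391·69 + 0.1130·66 + 0.1242·48 + 0.1070·56 + 0.1407·58 = 67.9647
  x_1 = 0.1266·33 + 1.0958·25 + 0.0814·69 + 0.1313·66 + 0.1329·48 + 0.0790·56 + 0.0529·58 = 59.7264
  x_2 = 0.1173·33 + 0.0340·25 + 1.0441·69 + 0.0792·66 + 0.1135·48 + 0.1060·56 + 0.1528·58 = 102.2389
  x_3 = 0.1576·33 + 0.0751·25 + 0.1299·69 + 1.1211·66 + 0.0783·48 + 0.1027·56 + 0.0597·58 = 103.0039
  x_4 = 0.0792·33 + 0.0377·25 + 0.0582·69 + 0.0727·66 + 1.0520·48 + 0.0666·56 + 0.1001·58 = 72.4033
  x_5 = 0.0605·33 + 0.0279·25 + 0.0785·69 + 0.0323·66 + 0.1260·48 + 1.0896·56 + 0.1286·58 = 84.7727
  x_6 = 0.0791·33 + 0.0789·25 + 0.0292·69 + 0.0355·66 + 0.1232·48 + 0.0765·56 + 1.0819·58 = 81.8833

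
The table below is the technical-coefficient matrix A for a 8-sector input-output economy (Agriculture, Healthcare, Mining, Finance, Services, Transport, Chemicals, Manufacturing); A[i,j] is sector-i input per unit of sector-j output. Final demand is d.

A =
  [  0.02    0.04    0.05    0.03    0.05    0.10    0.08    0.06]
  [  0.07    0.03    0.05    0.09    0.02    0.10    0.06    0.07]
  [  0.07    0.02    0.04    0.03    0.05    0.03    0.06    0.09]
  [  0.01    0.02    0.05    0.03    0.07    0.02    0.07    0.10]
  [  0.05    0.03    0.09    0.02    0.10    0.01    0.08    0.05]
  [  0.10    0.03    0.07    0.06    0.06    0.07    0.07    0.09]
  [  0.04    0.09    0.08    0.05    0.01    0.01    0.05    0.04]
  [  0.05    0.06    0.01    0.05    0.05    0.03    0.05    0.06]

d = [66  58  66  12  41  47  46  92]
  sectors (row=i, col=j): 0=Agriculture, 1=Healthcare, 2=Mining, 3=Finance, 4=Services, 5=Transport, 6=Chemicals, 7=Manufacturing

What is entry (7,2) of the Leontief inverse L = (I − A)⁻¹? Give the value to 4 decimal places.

Form M = I − A:
  [  0.98   -0.04   -0.05   -0.03   -0.05   -0.10   -0.08   -0.06]
  [ -0.07    0.97   -0.05   -0.09   -0.02   -0.10   -0.06   -0.07]
  [ -0.07   -0.02    0.96   -0.03   -0.05   -0.03   -0.06   -0.09]
  [ -0.01   -0.02   -0.05    0.97   -0.07   -0.02   -0.07   -0.10]
  [ -0.05   -0.03   -0.09   -0.02    0.90   -0.01   -0.08   -0.05]
  [ -0.10   -0.03   -0.07   -0.06   -0.06    0.93   -0.07   -0.09]
  [ -0.04   -0.09   -0.08   -0.05   -0.01   -0.01    0.95   -0.04]
  [ -0.05   -0.06   -0.01   -0.05   -0.05   -0.03   -0.05    0.94]
Leontief inverse L = M⁻¹:
  [  1.0617    0.0725    0.0920    0.0647    0.0872    0.1322    0.1275    0.1116]
  [  0.1129    1.0651    0.0949    0.1278    0.0629    0.1386    0.1146    0.1307]
  [  0.1021    0.0497    1.0746    0.0585    0.0835    0.0586    0.1023    0.1337]
  [  0.0412    0.0484    0.0828    1.0568    0.1020    0.0418    0.1087    0.1407]
  [  0.0864    0.0615    0.1313    0.0498    1.1378    0.0379    0.1269    0.0975]
  [  0.1469    0.0701    0.1203    0.1005    0.1084    1.1122    0.1310    0.1546]
  [  0.0720    0.1157    0.1122    0.0803    0.0386    0.0404    1.0897    0.0848]
  [  0.0801    0.0866    0.0436    0.0786    0.0810    0.0584    0.0899    1.1016]
Total output x = L · d:
  x_0 = 1.0617·66 + 0.0725·58 + 0.0920·66 + 0.0647·12 + 0.0872·41 + 0.1322·47 + 0.1275·46 + 0.1116·92 = 107.0488
  x_1 = 0.1129·66 + 1.0651·58 + 0.0949·66 + 0.1278·12 + 0.0629·41 + 0.1386·47 + 0.1146·46 + 0.1307·92 = 103.4123
  x_2 = 0.1021·66 + 0.0497·58 + 1.0746·66 + 0.0585·12 + 0.0835·41 + 0.0586·47 + 0.1023·46 + 0.1337·92 = 104.4426
  x_3 = 0.0412·66 + 0.0484·58 + 0.0828·66 + 1.0568·12 + 0.1020·41 + 0.0418·47 + 0.1087·46 + 0.1407·92 = 47.7698
  x_4 = 0.0864·66 + 0.0615·58 + 0.1313·66 + 0.0498·12 + 1.1378·41 + 0.0379·47 + 0.1269·46 + 0.0975·92 = 81.7687
  x_5 = 0.1469·66 + 0.0701·58 + 0.1203·66 + 0.1005·12 + 0.1084·41 + 1.1122·47 + 0.1310·46 + 0.1546·92 = 99.8798
  x_6 = 0.0720·66 + 0.1157·58 + 0.1122·66 + 0.0803·12 + 0.0386·41 + 0.0404·47 + 1.0897·46 + 0.0848·92 = 81.2385
  x_7 = 0.0801·66 + 0.0866·58 + 0.0436·66 + 0.0786·12 + 0.0810·41 + 0.0584·47 + 0.0899·46 + 1.1016·92 = 125.6775

L[7,2] = 0.0436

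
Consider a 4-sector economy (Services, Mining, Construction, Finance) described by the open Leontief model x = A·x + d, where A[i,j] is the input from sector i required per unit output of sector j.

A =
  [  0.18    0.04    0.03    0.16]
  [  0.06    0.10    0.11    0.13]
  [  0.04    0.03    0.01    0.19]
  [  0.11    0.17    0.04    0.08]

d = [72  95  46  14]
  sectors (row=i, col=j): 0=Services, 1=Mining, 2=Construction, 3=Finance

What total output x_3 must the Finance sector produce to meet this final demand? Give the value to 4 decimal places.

54.6120

Form M = I − A:
  [  0.82   -0.04   -0.03   -0.16]
  [ -0.06    0.90   -0.11   -0.13]
  [ -0.04   -0.03    0.99   -0.19]
  [ -0.11   -0.17   -0.04    0.92]
Leontief inverse L = M⁻¹:
  [  1.2632    0.1048    0.0599    0.2469]
  [  0.1206    1.1617    0.1414    0.2143]
  [  0.0887    0.0837    1.0318    0.2403]
  [  0.1772    0.2308    0.0781    1.1665]
Total output x = L · d:
  x_0 = 1.2632·72 + 0.1048·95 + 0.0599·46 + 0.2469·14 = 107.1158
  x_1 = 0.1206·72 + 1.1617·95 + 0.1414·46 + 0.2143·14 = 128.5501
  x_2 = 0.0887·72 + 0.0837·95 + 1.0318·46 + 0.2403·14 = 65.1691
  x_3 = 0.1772·72 + 0.2308·95 + 0.0781·46 + 1.1665·14 = 54.6120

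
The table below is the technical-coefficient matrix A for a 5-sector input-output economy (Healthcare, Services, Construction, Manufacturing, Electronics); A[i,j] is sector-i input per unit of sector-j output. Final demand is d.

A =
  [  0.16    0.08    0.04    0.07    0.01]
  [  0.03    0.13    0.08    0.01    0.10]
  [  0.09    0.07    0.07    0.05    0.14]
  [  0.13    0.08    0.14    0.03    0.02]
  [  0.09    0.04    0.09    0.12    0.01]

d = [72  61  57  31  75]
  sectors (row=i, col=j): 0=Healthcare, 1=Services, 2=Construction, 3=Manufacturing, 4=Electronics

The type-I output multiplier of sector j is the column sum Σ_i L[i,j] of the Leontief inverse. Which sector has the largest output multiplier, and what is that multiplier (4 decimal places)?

Healthcare (1.8061)

Form M = I − A:
  [  0.84   -0.08   -0.04   -0.07   -0.01]
  [ -0.03    0.87   -0.08   -0.01   -0.10]
  [ -0.09   -0.07    0.93   -0.05   -0.14]
  [ -0.13   -0.08   -0.14    0.97   -0.02]
  [ -0.09   -0.04   -0.09   -0.12    0.99]
Leontief inverse L = M⁻¹:
  [  1.2234    0.1300    0.0825    0.0987    0.0391]
  [  0.0765    1.1766    0.1240    0.0411    0.1380]
  [  0.1576    0.1214    1.1232    0.0921    0.1746]
  [  0.1962    0.1338    0.1862    1.0639    0.0633]
  [  0.1524    0.0866    0.1372    0.1480    1.0428]
Total output x = L · d:
  x_0 = 1.2234·72 + 0.1300·61 + 0.0825·57 + 0.0987·31 + 0.0391·75 = 106.7134
  x_1 = 0.0765·72 + 1.1766·61 + 0.1240·57 + 0.0411·31 + 0.1380·75 = 95.9690
  x_2 = 0.1576·72 + 0.1214·61 + 1.1232·57 + 0.0921·31 + 0.1746·75 = 98.7265
  x_3 = 0.1962·72 + 0.1338·61 + 0.1862·57 + 1.0639·31 + 0.0633·75 = 70.6283
  x_4 = 0.1524·72 + 0.0866·61 + 0.1372·57 + 0.1480·31 + 1.0428·75 = 106.8725
Output multipliers (column sums of L):
  Healthcare: 1.8061
  Services: 1.6483
  Construction: 1.6532
  Manufacturing: 1.4438
  Electronics: 1.4578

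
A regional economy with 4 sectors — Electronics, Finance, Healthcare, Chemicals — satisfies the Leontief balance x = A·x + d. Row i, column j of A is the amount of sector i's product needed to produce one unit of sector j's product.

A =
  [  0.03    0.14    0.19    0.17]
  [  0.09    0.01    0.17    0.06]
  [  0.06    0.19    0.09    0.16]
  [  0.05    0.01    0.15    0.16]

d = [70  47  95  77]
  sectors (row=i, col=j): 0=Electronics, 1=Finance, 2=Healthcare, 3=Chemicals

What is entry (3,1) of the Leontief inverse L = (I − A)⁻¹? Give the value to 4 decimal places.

L[3,1] = 0.0707

Form M = I − A:
  [  0.97   -0.14   -0.19   -0.17]
  [ -0.09    0.99   -0.17   -0.06]
  [ -0.06   -0.19    0.91   -0.16]
  [ -0.05   -0.01   -0.15    0.84]
Leontief inverse L = M⁻¹:
  [  1.0859    0.2172    0.3160    0.2955]
  [  0.1233    1.0773    0.2517    0.1498]
  [  0.1125    0.2517    1.2142    0.2720]
  [  0.0862    0.0707    0.2386    1.2584]
Total output x = L · d:
  x_0 = 1.0859·70 + 0.2172·47 + 0.3160·95 + 0.2955·77 = 138.9870
  x_1 = 0.1233·70 + 1.0773·47 + 0.2517·95 + 0.1498·77 = 94.7119
  x_2 = 0.1125·70 + 0.2517·47 + 1.2142·95 + 0.2720·77 = 156.0027
  x_3 = 0.0862·70 + 0.0707·47 + 0.2386·95 + 1.2584·77 = 128.9249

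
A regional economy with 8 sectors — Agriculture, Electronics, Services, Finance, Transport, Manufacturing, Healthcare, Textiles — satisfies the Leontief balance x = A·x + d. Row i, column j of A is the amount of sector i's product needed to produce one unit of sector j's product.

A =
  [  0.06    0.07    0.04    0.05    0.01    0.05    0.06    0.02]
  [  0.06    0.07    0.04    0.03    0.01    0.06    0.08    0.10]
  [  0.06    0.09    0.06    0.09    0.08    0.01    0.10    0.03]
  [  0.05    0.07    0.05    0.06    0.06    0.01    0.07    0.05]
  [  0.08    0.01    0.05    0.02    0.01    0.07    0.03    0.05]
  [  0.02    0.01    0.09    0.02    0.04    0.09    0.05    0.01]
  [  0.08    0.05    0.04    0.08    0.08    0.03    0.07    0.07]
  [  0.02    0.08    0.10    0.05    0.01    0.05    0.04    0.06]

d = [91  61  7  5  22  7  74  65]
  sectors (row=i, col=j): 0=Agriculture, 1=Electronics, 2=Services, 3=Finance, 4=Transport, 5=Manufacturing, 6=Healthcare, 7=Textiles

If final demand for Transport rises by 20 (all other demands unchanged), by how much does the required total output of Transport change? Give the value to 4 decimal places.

Form M = I − A:
  [  0.94   -0.07   -0.04   -0.05   -0.01   -0.05   -0.06   -0.02]
  [ -0.06    0.93   -0.04   -0.03   -0.01   -0.06   -0.08   -0.10]
  [ -0.06   -0.09    0.94   -0.09   -0.08   -0.01   -0.10   -0.03]
  [ -0.05   -0.07   -0.05    0.94   -0.06   -0.01   -0.07   -0.05]
  [ -0.08   -0.01   -0.05   -0.02    0.99   -0.07   -0.03   -0.05]
  [ -0.02   -0.01   -0.09   -0.02   -0.04    0.91   -0.05   -0.01]
  [ -0.08   -0.05   -0.04   -0.08   -0.08   -0.03    0.93   -0.07]
  [ -0.02   -0.08   -0.10   -0.05   -0.01   -0.05   -0.04    0.94]
Leontief inverse L = M⁻¹:
  [  1.0942    0.1069    0.0746    0.0826    0.0350    0.0778    0.1016    0.0517]
  [  0.1001    1.1171    0.0873    0.0707    0.0394    0.0959    0.1297    0.1403]
  [  0.1133    0.1432    1.1080    0.1379    0.1160    0.0479    0.1589    0.0789]
  [  0.0917    0.1137    0.0902    1.0984    0.0879    0.0411    0.1170    0.0892]
  [  0.1074    0.0416    0.0834    0.0484    1.0311    0.0955    0.0646    0.0726]
  [  0.0507    0.0400    0.1243    0.0503    0.0665    1.1161    0.0875    0.0339]
  [  0.1275    0.0995    0.0885    0.1238    0.1116    0.0677    1.1230    0.1130]
  [  0.0580    0.1254    0.1429    0.0893    0.0404    0.0804    0.0894    1.0974]
Total output x = L · d:
  x_0 = 1.0942·91 + 0.1069·61 + 0.0746·7 + 0.0826·5 + 0.0350·22 + 0.0778·7 + 0.1016·74 + 0.0517·65 = 119.2184
  x_1 = 0.1001·91 + 1.1171·61 + 0.0873·7 + 0.0707·5 + 0.0394·22 + 0.0959·7 + 0.1297·74 + 0.1403·65 = 98.4660
  x_2 = 0.1133·91 + 0.1432·61 + 1.1080·7 + 0.1379·5 + 0.1160·22 + 0.0479·7 + 0.1589·74 + 0.0789·65 = 47.2593
  x_3 = 0.0917·91 + 0.1137·61 + 0.0902·7 + 1.0984·5 + 0.0879·22 + 0.0411·7 + 0.1170·74 + 0.0892·65 = 38.0702
  x_4 = 0.1074·91 + 0.0416·61 + 0.0834·7 + 0.0484·5 + 1.0311·22 + 0.0955·7 + 0.0646·74 + 0.0726·65 = 45.9926
  x_5 = 0.0507·91 + 0.0400·61 + 0.1243·7 + 0.0503·5 + 0.0665·22 + 1.1161·7 + 0.0875·74 + 0.0339·65 = 26.1268
  x_6 = 0.1275·91 + 0.0995·61 + 0.0885·7 + 0.1238·5 + 0.1116·22 + 0.0677·7 + 1.1230·74 + 0.1130·65 = 112.2841
  x_7 = 0.0580·91 + 0.1254·61 + 0.1429·7 + 0.0893·5 + 0.0404·22 + 0.0804·7 + 0.0894·74 + 1.0974·65 = 93.7752
Δx_4 = L[4,4] · Δd_4 = 1.0311 · 20 = 20.6218

20.6218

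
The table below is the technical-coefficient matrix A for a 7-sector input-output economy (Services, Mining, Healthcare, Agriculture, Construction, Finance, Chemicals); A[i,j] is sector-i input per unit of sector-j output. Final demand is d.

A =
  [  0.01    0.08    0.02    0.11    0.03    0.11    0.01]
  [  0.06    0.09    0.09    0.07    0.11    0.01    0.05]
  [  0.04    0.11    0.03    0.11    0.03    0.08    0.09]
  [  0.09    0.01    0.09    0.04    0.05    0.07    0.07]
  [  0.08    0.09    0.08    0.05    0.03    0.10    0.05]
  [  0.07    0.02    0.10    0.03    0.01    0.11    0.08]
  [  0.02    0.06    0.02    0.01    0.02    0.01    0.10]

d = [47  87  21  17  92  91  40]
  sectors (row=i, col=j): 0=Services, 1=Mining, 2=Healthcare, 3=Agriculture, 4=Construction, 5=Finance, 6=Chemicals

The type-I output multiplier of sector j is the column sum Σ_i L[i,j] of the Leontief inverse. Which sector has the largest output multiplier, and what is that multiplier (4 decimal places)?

Finance (1.8211)

Form M = I − A:
  [  0.99   -0.08   -0.02   -0.11   -0.03   -0.11   -0.01]
  [ -0.06    0.91   -0.09   -0.07   -0.11   -0.01   -0.05]
  [ -0.04   -0.11    0.97   -0.11   -0.03   -0.08   -0.09]
  [ -0.09   -0.01   -0.09    0.96   -0.05   -0.07   -0.07]
  [ -0.08   -0.09   -0.08   -0.05    0.97   -0.10   -0.05]
  [ -0.07   -0.02   -0.10   -0.03   -0.01    0.89   -0.08]
  [ -0.02   -0.06   -0.02   -0.01   -0.02   -0.01    0.90]
Leontief inverse L = M⁻¹:
  [  1.0497    0.1147    0.0676    0.1448    0.0577    0.1556    0.0531]
  [  0.1052    1.1493    0.1413    0.1228    0.1471    0.0659    0.1027]
  [  0.0851    0.1592    1.0838    0.1546    0.0665    0.1310    0.1455]
  [  0.1241    0.0561    0.1294    1.0837    0.0737    0.1224    0.1167]
  [  0.1223    0.1432    0.1313    0.1009    1.0640    0.1572    0.1034]
  [  0.1034    0.0641    0.1398    0.0719    0.0331    1.1605    0.1293]
  [  0.0375    0.0872    0.0409    0.0299    0.0374    0.0285    1.1274]
Total output x = L · d:
  x_0 = 1.0497·47 + 0.1147·87 + 0.0676·21 + 0.1448·17 + 0.0577·92 + 0.1556·91 + 0.0531·40 = 84.7847
  x_1 = 0.1052·47 + 1.1493·87 + 0.1413·21 + 0.1228·17 + 0.1471·92 + 0.0659·91 + 0.1027·40 = 133.6322
  x_2 = 0.0851·47 + 0.1592·87 + 1.0838·21 + 0.1546·17 + 0.0665·92 + 0.1310·91 + 0.1455·40 = 67.1037
  x_3 = 0.1241·47 + 0.0561·87 + 0.1294·21 + 1.0837·17 + 0.0737·92 + 0.1224·91 + 0.1167·40 = 54.4532
  x_4 = 0.1223·47 + 0.1432·87 + 0.1313·21 + 0.1009·17 + 1.0640·92 + 0.1572·91 + 0.1034·40 = 139.0048
  x_5 = 0.1034·47 + 0.0641·87 + 0.1398·21 + 0.0719·17 + 0.0331·92 + 1.1605·91 + 0.1293·40 = 128.4152
  x_6 = 0.0375·47 + 0.0872·87 + 0.0409·21 + 0.0299·17 + 0.0374·92 + 0.0285·91 + 1.1274·40 = 61.8494
Output multipliers (column sums of L):
  Services: 1.6273
  Mining: 1.7739
  Healthcare: 1.7340
  Agriculture: 1.7087
  Construction: 1.4796
  Finance: 1.8211
  Chemicals: 1.7781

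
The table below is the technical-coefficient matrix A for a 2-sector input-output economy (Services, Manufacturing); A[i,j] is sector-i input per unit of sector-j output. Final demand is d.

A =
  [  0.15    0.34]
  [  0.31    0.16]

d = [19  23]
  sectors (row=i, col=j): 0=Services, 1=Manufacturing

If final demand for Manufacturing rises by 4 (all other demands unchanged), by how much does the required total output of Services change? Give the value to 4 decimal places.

Form M = I − A:
  [  0.85   -0.34]
  [ -0.31    0.84]
Leontief inverse L = M⁻¹:
  [  1.3802    0.5587]
  [  0.5094    1.3966]
Total output x = L · d:
  x_0 = 1.3802·19 + 0.5587·23 = 39.0733
  x_1 = 0.5094·19 + 1.3966·23 = 41.8009
Δx_0 = L[0,1] · Δd_1 = 0.5587 · 4 = 2.2346

2.2346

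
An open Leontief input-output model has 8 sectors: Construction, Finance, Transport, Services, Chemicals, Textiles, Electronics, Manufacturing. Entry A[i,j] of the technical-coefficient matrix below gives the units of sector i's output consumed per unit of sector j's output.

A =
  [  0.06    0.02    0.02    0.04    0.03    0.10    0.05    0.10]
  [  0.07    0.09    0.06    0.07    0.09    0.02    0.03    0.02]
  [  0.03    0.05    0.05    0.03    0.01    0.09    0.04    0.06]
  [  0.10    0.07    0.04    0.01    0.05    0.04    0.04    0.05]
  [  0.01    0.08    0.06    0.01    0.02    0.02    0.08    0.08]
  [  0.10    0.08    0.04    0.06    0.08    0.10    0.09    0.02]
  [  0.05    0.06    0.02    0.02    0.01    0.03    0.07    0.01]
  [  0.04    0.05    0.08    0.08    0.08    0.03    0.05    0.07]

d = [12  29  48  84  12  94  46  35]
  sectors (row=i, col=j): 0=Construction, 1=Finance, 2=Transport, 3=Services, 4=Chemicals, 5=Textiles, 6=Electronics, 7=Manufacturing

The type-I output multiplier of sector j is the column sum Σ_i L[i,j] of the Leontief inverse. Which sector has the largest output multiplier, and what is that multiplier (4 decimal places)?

Finance (1.8538)

Form M = I − A:
  [  0.94   -0.02   -0.02   -0.04   -0.03   -0.10   -0.05   -0.10]
  [ -0.07    0.91   -0.06   -0.07   -0.09   -0.02   -0.03   -0.02]
  [ -0.03   -0.05    0.95   -0.03   -0.01   -0.09   -0.04   -0.06]
  [ -0.10   -0.07   -0.04    0.99   -0.05   -0.04   -0.04   -0.05]
  [ -0.01   -0.08   -0.06   -0.01    0.98   -0.02   -0.08   -0.08]
  [ -0.10   -0.08   -0.04   -0.06   -0.08    0.90   -0.09   -0.02]
  [ -0.05   -0.06   -0.02   -0.02   -0.01   -0.03    0.93   -0.01]
  [ -0.04   -0.05   -0.08   -0.08   -0.08   -0.03   -0.05    0.93]
Leontief inverse L = M⁻¹:
  [  1.1049    0.0651    0.0543    0.0732    0.0679    0.1421    0.0940    0.1376]
  [  0.1123    1.1384    0.0954    0.0991    0.1245    0.0589    0.0708    0.0608]
  [  0.0692    0.0902    1.0794    0.0588    0.0428    0.1267    0.0763    0.0894]
  [  0.1383    0.1111    0.0712    1.0399    0.0826    0.0785    0.0782    0.0874]
  [  0.0425    0.1186    0.0897    0.0373    1.0493    0.0486    0.1123    0.1074]
  [  0.1585    0.1414    0.0817    0.0985    0.1250    1.1543    0.1469    0.0678]
  [  0.0776    0.0882    0.0387    0.0387    0.0309    0.0544    1.0952    0.0304]
  [  0.0844    0.1008    0.1189    0.1115    0.1164    0.0713    0.0944    1.1127]
Total output x = L · d:
  x_0 = 1.1049·12 + 0.0651·29 + 0.0543·48 + 0.0732·84 + 0.0679·12 + 0.1421·94 + 0.0940·46 + 0.1376·35 = 47.2130
  x_1 = 0.1123·12 + 1.1384·29 + 0.0954·48 + 0.0991·84 + 0.1245·12 + 0.0589·94 + 0.0708·46 + 0.0608·35 = 59.6727
  x_2 = 0.0692·12 + 0.0902·29 + 1.0794·48 + 0.0588·84 + 0.0428·12 + 0.1267·94 + 0.0763·46 + 0.0894·35 = 79.2640
  x_3 = 0.1383·12 + 0.1111·29 + 0.0712·48 + 1.0399·84 + 0.0826·12 + 0.0785·94 + 0.0782·46 + 0.0874·35 = 110.6840
  x_4 = 0.0425·12 + 0.1186·29 + 0.0897·48 + 0.0373·84 + 1.0493·12 + 0.0486·94 + 0.1123·46 + 0.1074·35 = 37.4784
  x_5 = 0.1585·12 + 0.1414·29 + 0.0817·48 + 0.0985·84 + 0.1250·12 + 1.1543·94 + 0.1469·46 + 0.0678·35 = 137.3446
  x_6 = 0.0776·12 + 0.0882·29 + 0.0387·48 + 0.0387·84 + 0.0309·12 + 0.0544·94 + 1.0952·46 + 0.0304·35 = 65.5258
  x_7 = 0.0844·12 + 0.1008·29 + 0.1189·48 + 0.1115·84 + 0.1164·12 + 0.0713·94 + 0.0944·46 + 1.1127·35 = 70.3902
Output multipliers (column sums of L):
  Construction: 1.7876
  Finance: 1.8538
  Transport: 1.6293
  Services: 1.5571
  Chemicals: 1.6394
  Textiles: 1.7349
  Electronics: 1.7682
  Manufacturing: 1.6935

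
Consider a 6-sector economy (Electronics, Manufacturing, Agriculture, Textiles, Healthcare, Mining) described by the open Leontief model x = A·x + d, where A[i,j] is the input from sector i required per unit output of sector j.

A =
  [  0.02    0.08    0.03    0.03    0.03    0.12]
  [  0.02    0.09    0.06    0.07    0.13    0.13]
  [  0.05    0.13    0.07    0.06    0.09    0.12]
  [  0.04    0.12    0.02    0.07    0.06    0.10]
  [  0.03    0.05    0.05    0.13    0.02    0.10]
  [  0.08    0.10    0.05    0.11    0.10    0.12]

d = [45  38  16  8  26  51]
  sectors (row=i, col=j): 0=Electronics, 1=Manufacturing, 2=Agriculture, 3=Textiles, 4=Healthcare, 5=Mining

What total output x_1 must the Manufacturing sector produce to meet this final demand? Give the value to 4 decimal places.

67.6593

Form M = I − A:
  [  0.98   -0.08   -0.03   -0.03   -0.03   -0.12]
  [ -0.02    0.91   -0.06   -0.07   -0.13   -0.13]
  [ -0.05   -0.13    0.93   -0.06   -0.09   -0.12]
  [ -0.04   -0.12   -0.02    0.93   -0.06   -0.10]
  [ -0.03   -0.05   -0.05   -0.13    0.98   -0.10]
  [ -0.08   -0.10   -0.05   -0.11   -0.10    0.88]
Leontief inverse L = M⁻¹:
  [  1.0474    0.1364    0.0588    0.0814    0.0799    0.1893]
  [  0.0611    1.1765    0.1047    0.1534    0.2011    0.2367]
  [  0.0914    0.2212    1.1171    0.1426    0.1672    0.2327]
  [  0.0722    0.1913    0.0557    1.1349    0.1214    0.1885]
  [  0.0620    0.1209    0.0814    0.1882    1.0758    0.1811]
  [  0.1234    0.1963    0.0969    0.1962    0.1770    1.2378]
Total output x = L · d:
  x_0 = 1.0474·45 + 0.1364·38 + 0.0588·16 + 0.0814·8 + 0.0799·26 + 0.1893·51 = 65.6416
  x_1 = 0.0611·45 + 1.1765·38 + 0.1047·16 + 0.1534·8 + 0.2011·26 + 0.2367·51 = 67.6593
  x_2 = 0.0914·45 + 0.2212·38 + 1.1171·16 + 0.1426·8 + 0.1672·26 + 0.2327·51 = 47.7453
  x_3 = 0.0722·45 + 0.1913·38 + 0.0557·16 + 1.1349·8 + 0.1214·26 + 0.1885·51 = 33.2583
  x_4 = 0.0620·45 + 0.1209·38 + 0.0814·16 + 0.1882·8 + 1.0758·26 + 0.1811·51 = 47.3977
  x_5 = 0.1234·45 + 0.1963·38 + 0.0969·16 + 0.1962·8 + 0.1770·26 + 1.2378·51 = 83.8667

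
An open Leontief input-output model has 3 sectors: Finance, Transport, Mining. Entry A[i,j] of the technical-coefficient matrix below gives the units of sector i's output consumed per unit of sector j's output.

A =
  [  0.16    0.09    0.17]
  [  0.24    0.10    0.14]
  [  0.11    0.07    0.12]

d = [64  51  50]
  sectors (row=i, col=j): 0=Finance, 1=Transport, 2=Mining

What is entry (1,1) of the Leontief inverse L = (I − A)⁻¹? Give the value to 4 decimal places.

Form M = I − A:
  [  0.84   -0.09   -0.17]
  [ -0.24    0.90   -0.14]
  [ -0.11   -0.07    0.88]
Leontief inverse L = M⁻¹:
  [  1.2678    0.1477    0.2684]
  [  0.3673    1.1678    0.2567]
  [  0.1877    0.1114    1.1903]
Total output x = L · d:
  x_0 = 1.2678·64 + 0.1477·51 + 0.2684·50 = 102.0910
  x_1 = 0.3673·64 + 1.1678·51 + 0.2567·50 = 95.9011
  x_2 = 0.1877·64 + 0.1114·51 + 1.1903·50 = 77.2081

L[1,1] = 1.1678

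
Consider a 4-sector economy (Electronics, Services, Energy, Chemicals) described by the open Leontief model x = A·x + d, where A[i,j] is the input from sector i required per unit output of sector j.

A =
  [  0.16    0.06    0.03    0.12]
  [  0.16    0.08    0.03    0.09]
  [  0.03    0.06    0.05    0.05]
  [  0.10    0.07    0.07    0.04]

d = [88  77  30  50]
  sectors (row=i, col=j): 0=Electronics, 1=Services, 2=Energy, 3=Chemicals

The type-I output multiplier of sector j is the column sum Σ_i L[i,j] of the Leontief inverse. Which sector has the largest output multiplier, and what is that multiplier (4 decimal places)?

Electronics (1.6719)

Form M = I − A:
  [  0.84   -0.06   -0.03   -0.12]
  [ -0.16    0.92   -0.03   -0.09]
  [ -0.03   -0.06    0.95   -0.05]
  [ -0.10   -0.07   -0.07    0.96]
Leontief inverse L = M⁻¹:
  [  1.2305    0.0964    0.0541    0.1657]
  [  0.2306    1.1158    0.0526    0.1362]
  [  0.0613    0.0786    1.0622    0.0704]
  [  0.1495    0.0971    0.0869    1.0740]
Total output x = L · d:
  x_0 = 1.2305·88 + 0.0964·77 + 0.0541·30 + 0.1657·50 = 125.6111
  x_1 = 0.2306·88 + 1.1158·77 + 0.0526·30 + 0.1362·50 = 114.5948
  x_2 = 0.0613·88 + 0.0786·77 + 1.0622·30 + 0.0704·50 = 46.8326
  x_3 = 0.1495·88 + 0.0971·77 + 0.0869·30 + 1.0740·50 = 76.9386
Output multipliers (column sums of L):
  Electronics: 1.6719
  Services: 1.3879
  Energy: 1.2558
  Chemicals: 1.4462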